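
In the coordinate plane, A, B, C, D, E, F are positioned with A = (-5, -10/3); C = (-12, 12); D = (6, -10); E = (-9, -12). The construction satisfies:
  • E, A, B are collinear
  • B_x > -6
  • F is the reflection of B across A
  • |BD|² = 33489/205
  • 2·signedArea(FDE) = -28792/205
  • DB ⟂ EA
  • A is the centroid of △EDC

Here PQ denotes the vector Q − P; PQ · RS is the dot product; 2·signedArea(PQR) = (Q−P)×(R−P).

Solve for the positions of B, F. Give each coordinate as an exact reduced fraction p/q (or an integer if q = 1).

B = (-1149/205, -952/205)
F = (-901/205, -1244/615)

1. B_x = -1149/205  [E, A, B are collinear ∩ DB ⟂ EA]
2. B_y = -952/205  [E, A, B are collinear ∩ DB ⟂ EA]
   → B = (-1149/205, -952/205)
3. F_x = -901/205  [F is the reflection of B across A]
4. F_y = -1244/615  [F is the reflection of B across A]
   → F = (-901/205, -1244/615)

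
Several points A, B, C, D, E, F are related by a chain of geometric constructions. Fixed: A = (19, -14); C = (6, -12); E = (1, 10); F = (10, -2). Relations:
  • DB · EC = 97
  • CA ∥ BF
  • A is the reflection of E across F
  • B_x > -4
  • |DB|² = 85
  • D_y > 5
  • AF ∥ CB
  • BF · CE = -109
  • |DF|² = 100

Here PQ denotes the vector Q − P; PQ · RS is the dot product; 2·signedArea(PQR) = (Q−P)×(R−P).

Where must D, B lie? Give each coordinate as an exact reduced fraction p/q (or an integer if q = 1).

1. B_x = -3  [CA ∥ BF ∩ AF ∥ CB]
2. B_y = 0  [CA ∥ BF ∩ AF ∥ CB]
   → B = (-3, 0)
3. D_x = 4  [line -5·x + 22·y + -112 = 0 ∩ |DB|² = 85]
4. D_y = 6  [line -5·x + 22·y + -112 = 0 ∩ |DB|² = 85]
   → D = (4, 6)

B = (-3, 0)
D = (4, 6)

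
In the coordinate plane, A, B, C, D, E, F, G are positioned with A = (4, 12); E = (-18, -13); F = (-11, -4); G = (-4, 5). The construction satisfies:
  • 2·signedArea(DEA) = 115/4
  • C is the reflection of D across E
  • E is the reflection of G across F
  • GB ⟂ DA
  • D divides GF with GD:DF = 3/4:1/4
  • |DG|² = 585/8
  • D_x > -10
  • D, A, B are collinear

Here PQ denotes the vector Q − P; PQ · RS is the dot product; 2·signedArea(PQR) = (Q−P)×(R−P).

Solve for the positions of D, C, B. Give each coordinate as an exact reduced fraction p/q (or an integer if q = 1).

B = (-19541/5834, 25513/5834)
C = (-107/4, -97/4)
D = (-37/4, -7/4)

1. D_x = -37/4  [D divides GF with GD:DF = 3/4:1/4]
2. D_y = -7/4  [D divides GF with GD:DF = 3/4:1/4]
   → D = (-37/4, -7/4)
3. C_x = -107/4  [C is the reflection of D across E]
4. C_y = -97/4  [C is the reflection of D across E]
   → C = (-107/4, -97/4)
5. B_x = -19541/5834  [D, A, B are collinear ∩ GB ⟂ DA]
6. B_y = 25513/5834  [D, A, B are collinear ∩ GB ⟂ DA]
   → B = (-19541/5834, 25513/5834)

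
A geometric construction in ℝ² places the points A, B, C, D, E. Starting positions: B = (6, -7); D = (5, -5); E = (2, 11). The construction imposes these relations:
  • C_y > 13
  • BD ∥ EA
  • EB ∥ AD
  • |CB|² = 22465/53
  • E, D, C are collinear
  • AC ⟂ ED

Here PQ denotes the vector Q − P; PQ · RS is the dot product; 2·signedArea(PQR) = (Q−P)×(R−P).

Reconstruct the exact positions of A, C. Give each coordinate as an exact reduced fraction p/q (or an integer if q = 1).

1. A_x = 1  [EB ∥ AD ∩ BD ∥ EA]
2. A_y = 13  [EB ∥ AD ∩ BD ∥ EA]
   → A = (1, 13)
3. C_x = 85/53  [E, D, C are collinear ∩ AC ⟂ ED]
4. C_y = 695/53  [E, D, C are collinear ∩ AC ⟂ ED]
   → C = (85/53, 695/53)

A = (1, 13)
C = (85/53, 695/53)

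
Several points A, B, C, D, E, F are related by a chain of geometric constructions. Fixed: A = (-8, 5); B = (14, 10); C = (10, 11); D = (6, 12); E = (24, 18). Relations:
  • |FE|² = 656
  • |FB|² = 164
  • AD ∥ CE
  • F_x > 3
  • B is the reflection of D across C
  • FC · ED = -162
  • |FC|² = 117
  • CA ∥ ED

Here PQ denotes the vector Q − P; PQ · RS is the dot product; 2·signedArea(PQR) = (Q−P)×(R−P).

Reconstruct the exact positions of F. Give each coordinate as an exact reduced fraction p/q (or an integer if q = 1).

1. F_x = 4  [line 18·x + 6·y + -84 = 0 ∩ |FB|² = 164]
2. F_y = 2  [line 18·x + 6·y + -84 = 0 ∩ |FB|² = 164]
   → F = (4, 2)

F = (4, 2)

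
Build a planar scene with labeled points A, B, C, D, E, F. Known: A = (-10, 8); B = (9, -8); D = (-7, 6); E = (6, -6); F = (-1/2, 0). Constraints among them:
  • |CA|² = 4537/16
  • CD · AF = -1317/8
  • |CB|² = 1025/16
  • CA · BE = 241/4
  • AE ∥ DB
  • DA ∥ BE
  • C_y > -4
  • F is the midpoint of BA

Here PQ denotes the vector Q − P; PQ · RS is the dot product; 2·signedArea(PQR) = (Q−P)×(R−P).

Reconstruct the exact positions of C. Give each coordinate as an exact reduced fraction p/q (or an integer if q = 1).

1. C_x = 11/4  [CA · BE = 241/4 ∩ CD · AF = -1317/8]
2. C_y = -3  [CA · BE = 241/4 ∩ CD · AF = -1317/8]
   → C = (11/4, -3)

C = (11/4, -3)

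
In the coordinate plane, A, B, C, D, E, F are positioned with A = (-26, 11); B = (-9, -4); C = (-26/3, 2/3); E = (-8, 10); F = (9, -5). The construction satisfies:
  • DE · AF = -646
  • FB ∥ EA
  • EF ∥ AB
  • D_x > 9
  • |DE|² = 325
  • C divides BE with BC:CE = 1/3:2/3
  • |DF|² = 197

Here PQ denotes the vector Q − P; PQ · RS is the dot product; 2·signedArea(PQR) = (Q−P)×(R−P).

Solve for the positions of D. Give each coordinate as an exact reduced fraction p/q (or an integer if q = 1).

1. D_x = 10  [line -35·x + 16·y + 206 = 0 ∩ |DE|² = 325]
2. D_y = 9  [line -35·x + 16·y + 206 = 0 ∩ |DE|² = 325]
   → D = (10, 9)

D = (10, 9)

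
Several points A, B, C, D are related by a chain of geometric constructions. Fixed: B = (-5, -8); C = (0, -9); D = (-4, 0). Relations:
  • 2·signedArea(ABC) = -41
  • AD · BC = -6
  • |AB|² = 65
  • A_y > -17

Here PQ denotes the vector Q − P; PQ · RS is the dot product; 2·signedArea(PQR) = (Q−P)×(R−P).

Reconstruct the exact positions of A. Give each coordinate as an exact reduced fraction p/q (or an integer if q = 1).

A = (-6, -16)

1. A_x = -6  [2·signedArea(ABC) = -41 ∩ AD · BC = -6]
2. A_y = -16  [2·signedArea(ABC) = -41 ∩ AD · BC = -6]
   → A = (-6, -16)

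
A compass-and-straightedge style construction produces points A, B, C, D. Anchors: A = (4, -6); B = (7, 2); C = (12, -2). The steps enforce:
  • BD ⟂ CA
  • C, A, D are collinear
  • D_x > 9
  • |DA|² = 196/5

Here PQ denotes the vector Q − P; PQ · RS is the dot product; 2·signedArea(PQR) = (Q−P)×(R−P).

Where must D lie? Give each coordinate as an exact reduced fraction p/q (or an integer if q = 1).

D = (48/5, -16/5)

1. D_x = 48/5  [C, A, D are collinear ∩ BD ⟂ CA]
2. D_y = -16/5  [C, A, D are collinear ∩ BD ⟂ CA]
   → D = (48/5, -16/5)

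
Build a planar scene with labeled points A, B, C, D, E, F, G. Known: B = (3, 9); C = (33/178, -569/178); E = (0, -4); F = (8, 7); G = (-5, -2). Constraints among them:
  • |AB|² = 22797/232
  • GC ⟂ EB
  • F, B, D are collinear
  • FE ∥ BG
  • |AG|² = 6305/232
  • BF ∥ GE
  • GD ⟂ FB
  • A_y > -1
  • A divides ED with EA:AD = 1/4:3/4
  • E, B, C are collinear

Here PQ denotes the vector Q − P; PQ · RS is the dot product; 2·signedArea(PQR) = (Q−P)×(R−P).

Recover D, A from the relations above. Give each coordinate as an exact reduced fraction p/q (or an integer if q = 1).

1. D_x = -3/29  [F, B, D are collinear ∩ GD ⟂ FB]
2. D_y = 297/29  [F, B, D are collinear ∩ GD ⟂ FB]
   → D = (-3/29, 297/29)
3. A_x = -3/116  [A divides ED with EA:AD = 1/4:3/4]
4. A_y = -51/116  [A divides ED with EA:AD = 1/4:3/4]
   → A = (-3/116, -51/116)

A = (-3/116, -51/116)
D = (-3/29, 297/29)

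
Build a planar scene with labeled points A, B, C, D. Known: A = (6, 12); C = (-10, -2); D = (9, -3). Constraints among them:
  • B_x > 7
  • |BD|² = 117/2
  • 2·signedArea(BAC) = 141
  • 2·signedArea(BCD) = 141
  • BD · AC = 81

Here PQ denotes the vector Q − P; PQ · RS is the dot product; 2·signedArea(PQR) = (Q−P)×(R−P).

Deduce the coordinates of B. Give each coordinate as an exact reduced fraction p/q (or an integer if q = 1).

B = (15/2, 9/2)

1. B_x = 15/2  [2·signedArea(BCD) = 141 ∩ BD · AC = 81]
2. B_y = 9/2  [2·signedArea(BCD) = 141 ∩ BD · AC = 81]
   → B = (15/2, 9/2)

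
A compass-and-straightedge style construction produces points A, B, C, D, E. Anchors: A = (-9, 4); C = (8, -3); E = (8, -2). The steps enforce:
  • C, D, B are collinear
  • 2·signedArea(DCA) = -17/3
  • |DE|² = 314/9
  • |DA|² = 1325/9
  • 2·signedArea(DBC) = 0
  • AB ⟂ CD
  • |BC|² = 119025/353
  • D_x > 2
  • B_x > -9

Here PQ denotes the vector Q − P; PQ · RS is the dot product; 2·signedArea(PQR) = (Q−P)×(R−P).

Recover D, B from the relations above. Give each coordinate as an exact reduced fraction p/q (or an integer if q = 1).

B = (-3041/353, 1701/353)
D = (7/3, -1/3)

1. D_x = 7/3  [line -7·x + -17·y + 32/3 = 0 ∩ |DA|² = 1325/9]
2. D_y = -1/3  [line -7·x + -17·y + 32/3 = 0 ∩ |DA|² = 1325/9]
   → D = (7/3, -1/3)
3. B_x = -3041/353  [2·signedArea(DBC) = 0 ∩ AB ⟂ CD]
4. B_y = 1701/353  [2·signedArea(DBC) = 0 ∩ AB ⟂ CD]
   → B = (-3041/353, 1701/353)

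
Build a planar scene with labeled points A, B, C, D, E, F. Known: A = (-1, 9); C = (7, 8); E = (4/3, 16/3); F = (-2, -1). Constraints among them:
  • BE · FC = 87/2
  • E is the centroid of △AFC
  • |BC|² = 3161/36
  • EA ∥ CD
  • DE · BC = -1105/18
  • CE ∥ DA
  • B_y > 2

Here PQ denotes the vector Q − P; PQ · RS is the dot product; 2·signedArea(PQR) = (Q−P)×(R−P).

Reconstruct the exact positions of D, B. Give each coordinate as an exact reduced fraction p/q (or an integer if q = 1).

1. D_x = 14/3  [CE ∥ DA ∩ EA ∥ CD]
2. D_y = 35/3  [CE ∥ DA ∩ EA ∥ CD]
   → D = (14/3, 35/3)
3. B_x = -1/3  [BE · FC = 87/2 ∩ DE · BC = -1105/18]
4. B_y = 13/6  [BE · FC = 87/2 ∩ DE · BC = -1105/18]
   → B = (-1/3, 13/6)

B = (-1/3, 13/6)
D = (14/3, 35/3)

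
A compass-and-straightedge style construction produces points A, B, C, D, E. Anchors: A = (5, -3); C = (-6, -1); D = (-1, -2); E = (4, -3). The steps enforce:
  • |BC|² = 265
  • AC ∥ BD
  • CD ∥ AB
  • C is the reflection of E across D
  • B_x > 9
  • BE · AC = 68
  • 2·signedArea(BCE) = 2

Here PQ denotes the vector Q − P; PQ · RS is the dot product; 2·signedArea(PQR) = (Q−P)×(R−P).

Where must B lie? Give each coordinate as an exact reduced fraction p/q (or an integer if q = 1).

1. B_x = 10  [AC ∥ BD ∩ CD ∥ AB]
2. B_y = -4  [AC ∥ BD ∩ CD ∥ AB]
   → B = (10, -4)

B = (10, -4)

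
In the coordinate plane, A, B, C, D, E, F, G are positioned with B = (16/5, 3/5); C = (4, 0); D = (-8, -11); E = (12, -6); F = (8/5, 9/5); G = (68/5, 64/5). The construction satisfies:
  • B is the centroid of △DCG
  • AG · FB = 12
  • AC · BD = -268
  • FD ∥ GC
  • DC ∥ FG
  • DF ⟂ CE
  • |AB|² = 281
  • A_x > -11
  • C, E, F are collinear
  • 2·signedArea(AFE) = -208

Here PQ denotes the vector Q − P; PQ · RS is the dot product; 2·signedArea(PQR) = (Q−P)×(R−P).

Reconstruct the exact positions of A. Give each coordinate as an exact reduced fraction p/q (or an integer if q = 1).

A = (-52/5, -46/5)

1. A_x = -52/5  [2·signedArea(AFE) = -208 ∩ AG · FB = 12]
2. A_y = -46/5  [2·signedArea(AFE) = -208 ∩ AG · FB = 12]
   → A = (-52/5, -46/5)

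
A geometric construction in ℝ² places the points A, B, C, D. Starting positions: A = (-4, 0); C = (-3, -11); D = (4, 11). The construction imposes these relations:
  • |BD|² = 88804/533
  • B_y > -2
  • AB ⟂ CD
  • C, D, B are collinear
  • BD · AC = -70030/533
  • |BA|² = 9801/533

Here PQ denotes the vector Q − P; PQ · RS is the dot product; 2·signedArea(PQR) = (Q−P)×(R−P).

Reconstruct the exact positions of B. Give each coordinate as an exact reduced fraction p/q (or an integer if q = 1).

B = (46/533, -693/533)

1. B_x = 46/533  [C, D, B are collinear ∩ AB ⟂ CD]
2. B_y = -693/533  [C, D, B are collinear ∩ AB ⟂ CD]
   → B = (46/533, -693/533)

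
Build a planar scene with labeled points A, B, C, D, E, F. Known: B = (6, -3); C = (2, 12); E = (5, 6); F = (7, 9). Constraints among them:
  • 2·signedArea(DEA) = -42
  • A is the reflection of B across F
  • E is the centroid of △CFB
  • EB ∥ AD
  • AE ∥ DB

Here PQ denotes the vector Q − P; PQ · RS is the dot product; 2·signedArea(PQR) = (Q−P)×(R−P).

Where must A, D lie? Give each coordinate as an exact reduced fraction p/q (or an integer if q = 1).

1. A_x = 8  [A is the reflection of B across F]
2. A_y = 21  [A is the reflection of B across F]
   → A = (8, 21)
3. D_x = 9  [AE ∥ DB ∩ EB ∥ AD]
4. D_y = 12  [AE ∥ DB ∩ EB ∥ AD]
   → D = (9, 12)

A = (8, 21)
D = (9, 12)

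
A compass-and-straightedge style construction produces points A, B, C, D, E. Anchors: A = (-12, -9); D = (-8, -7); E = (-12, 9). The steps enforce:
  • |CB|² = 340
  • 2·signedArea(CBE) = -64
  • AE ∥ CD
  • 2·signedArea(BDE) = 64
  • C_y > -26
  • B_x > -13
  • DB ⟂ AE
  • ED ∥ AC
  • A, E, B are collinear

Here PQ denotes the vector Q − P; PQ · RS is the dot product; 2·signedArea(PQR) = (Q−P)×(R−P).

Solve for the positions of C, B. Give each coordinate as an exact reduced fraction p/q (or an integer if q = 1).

1. C_x = -8  [AE ∥ CD ∩ ED ∥ AC]
2. C_y = -25  [AE ∥ CD ∩ ED ∥ AC]
   → C = (-8, -25)
3. B_x = -12  [A, E, B are collinear ∩ DB ⟂ AE]
4. B_y = -7  [A, E, B are collinear ∩ DB ⟂ AE]
   → B = (-12, -7)

B = (-12, -7)
C = (-8, -25)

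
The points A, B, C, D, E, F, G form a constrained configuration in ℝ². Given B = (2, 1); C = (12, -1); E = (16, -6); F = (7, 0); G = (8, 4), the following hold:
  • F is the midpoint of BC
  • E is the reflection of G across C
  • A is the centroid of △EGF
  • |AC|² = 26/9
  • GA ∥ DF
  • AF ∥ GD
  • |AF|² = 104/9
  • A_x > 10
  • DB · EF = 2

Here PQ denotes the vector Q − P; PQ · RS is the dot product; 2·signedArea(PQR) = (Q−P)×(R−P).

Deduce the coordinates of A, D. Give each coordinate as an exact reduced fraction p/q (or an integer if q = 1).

1. A_x = 31/3  [A is the centroid of △EGF]
2. A_y = -2/3  [A is the centroid of △EGF]
   → A = (31/3, -2/3)
3. D_x = 14/3  [GA ∥ DF ∩ AF ∥ GD]
4. D_y = 14/3  [GA ∥ DF ∩ AF ∥ GD]
   → D = (14/3, 14/3)

A = (31/3, -2/3)
D = (14/3, 14/3)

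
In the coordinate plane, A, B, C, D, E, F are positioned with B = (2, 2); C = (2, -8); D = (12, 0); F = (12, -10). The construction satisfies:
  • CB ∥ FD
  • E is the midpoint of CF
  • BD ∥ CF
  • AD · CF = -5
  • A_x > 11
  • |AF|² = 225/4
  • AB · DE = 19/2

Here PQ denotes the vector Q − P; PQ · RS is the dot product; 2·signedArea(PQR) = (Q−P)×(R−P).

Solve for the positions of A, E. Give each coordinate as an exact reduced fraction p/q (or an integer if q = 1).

1. A_x = 12  [line -10·x + 2·y + 125 = 0 ∩ |AF|² = 225/4]
2. A_y = -5/2  [line -10·x + 2·y + 125 = 0 ∩ |AF|² = 225/4]
   → A = (12, -5/2)
3. E_x = 7  [E is the midpoint of CF]
4. E_y = -9  [E is the midpoint of CF]
   → E = (7, -9)

A = (12, -5/2)
E = (7, -9)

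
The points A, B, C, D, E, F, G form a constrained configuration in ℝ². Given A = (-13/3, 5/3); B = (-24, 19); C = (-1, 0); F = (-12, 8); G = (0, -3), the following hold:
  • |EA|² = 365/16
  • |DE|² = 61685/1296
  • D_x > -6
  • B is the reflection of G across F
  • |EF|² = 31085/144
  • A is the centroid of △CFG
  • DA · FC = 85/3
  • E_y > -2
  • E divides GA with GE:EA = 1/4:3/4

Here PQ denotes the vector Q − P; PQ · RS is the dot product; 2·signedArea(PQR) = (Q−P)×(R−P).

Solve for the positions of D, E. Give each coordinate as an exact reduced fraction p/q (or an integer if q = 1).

D = (-52/9, 29/9)
E = (-13/12, -11/6)

1. E_x = -13/12  [E divides GA with GE:EA = 1/4:3/4]
2. E_y = -11/6  [E divides GA with GE:EA = 1/4:3/4]
   → E = (-13/12, -11/6)
3. D_x = -52/9  [line -11·x + 8·y + -268/3 = 0 ∩ |DE|² = 61685/1296]
4. D_y = 29/9  [line -11·x + 8·y + -268/3 = 0 ∩ |DE|² = 61685/1296]
   → D = (-52/9, 29/9)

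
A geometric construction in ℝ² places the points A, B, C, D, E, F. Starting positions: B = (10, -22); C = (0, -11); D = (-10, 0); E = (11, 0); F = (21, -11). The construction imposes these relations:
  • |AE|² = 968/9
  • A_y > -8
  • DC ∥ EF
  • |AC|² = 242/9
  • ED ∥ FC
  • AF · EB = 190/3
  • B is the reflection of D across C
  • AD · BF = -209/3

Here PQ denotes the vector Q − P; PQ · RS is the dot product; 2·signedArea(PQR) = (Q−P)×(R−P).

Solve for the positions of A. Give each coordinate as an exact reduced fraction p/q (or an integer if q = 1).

A = (11/3, -22/3)

1. A_x = 11/3  [AD · BF = -209/3 ∩ AF · EB = 190/3]
2. A_y = -22/3  [AD · BF = -209/3 ∩ AF · EB = 190/3]
   → A = (11/3, -22/3)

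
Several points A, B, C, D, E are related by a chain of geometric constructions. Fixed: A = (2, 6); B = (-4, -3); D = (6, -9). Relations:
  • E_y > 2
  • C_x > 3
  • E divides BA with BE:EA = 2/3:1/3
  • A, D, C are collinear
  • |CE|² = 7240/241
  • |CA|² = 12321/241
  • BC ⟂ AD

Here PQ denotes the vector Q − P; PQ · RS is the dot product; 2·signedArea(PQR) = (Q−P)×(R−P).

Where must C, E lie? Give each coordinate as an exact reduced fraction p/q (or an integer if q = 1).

C = (926/241, -219/241)
E = (0, 3)

1. C_x = 926/241  [A, D, C are collinear ∩ BC ⟂ AD]
2. C_y = -219/241  [A, D, C are collinear ∩ BC ⟂ AD]
   → C = (926/241, -219/241)
3. E_x = 0  [E divides BA with BE:EA = 2/3:1/3]
4. E_y = 3  [E divides BA with BE:EA = 2/3:1/3]
   → E = (0, 3)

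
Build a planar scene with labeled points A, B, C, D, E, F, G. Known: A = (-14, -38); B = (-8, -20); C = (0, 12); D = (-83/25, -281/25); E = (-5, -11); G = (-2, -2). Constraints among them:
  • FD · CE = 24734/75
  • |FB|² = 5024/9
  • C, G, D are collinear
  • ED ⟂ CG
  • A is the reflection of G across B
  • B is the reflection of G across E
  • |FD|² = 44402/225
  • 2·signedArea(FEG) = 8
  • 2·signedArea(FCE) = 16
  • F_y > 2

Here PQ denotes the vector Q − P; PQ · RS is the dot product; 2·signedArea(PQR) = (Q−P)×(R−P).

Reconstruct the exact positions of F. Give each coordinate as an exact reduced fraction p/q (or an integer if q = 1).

F = (-4/3, 8/3)

1. F_x = -4/3  [2·signedArea(FCE) = 16 ∩ 2·signedArea(FEG) = 8]
2. F_y = 8/3  [2·signedArea(FCE) = 16 ∩ 2·signedArea(FEG) = 8]
   → F = (-4/3, 8/3)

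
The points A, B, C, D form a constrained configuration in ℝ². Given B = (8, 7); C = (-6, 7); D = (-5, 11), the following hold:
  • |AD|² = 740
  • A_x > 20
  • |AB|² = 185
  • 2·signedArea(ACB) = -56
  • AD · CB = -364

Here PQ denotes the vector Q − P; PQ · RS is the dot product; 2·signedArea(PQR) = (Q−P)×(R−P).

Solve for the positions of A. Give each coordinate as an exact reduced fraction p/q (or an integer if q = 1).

1. A_x = 21  [2·signedArea(ACB) = -56 ∩ AD · CB = -364]
2. A_y = 3  [2·signedArea(ACB) = -56 ∩ AD · CB = -364]
   → A = (21, 3)

A = (21, 3)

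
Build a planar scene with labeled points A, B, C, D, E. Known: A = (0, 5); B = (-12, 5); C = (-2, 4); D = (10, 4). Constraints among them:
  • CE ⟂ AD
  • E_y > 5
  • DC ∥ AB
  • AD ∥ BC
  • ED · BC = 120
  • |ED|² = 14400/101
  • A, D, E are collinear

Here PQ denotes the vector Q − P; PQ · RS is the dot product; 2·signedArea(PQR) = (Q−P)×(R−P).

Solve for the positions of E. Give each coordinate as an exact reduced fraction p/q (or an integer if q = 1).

1. E_x = -190/101  [A, D, E are collinear ∩ CE ⟂ AD]
2. E_y = 524/101  [A, D, E are collinear ∩ CE ⟂ AD]
   → E = (-190/101, 524/101)

E = (-190/101, 524/101)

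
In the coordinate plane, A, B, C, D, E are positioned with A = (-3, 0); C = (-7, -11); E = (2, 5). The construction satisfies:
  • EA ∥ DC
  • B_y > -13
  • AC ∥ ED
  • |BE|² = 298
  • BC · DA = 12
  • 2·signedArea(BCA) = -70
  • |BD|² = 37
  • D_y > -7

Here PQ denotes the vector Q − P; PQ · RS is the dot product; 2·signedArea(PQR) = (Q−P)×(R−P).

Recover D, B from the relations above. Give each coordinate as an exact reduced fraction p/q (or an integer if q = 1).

B = (-1, -12)
D = (-2, -6)

1. D_x = -2  [EA ∥ DC ∩ AC ∥ ED]
2. D_y = -6  [EA ∥ DC ∩ AC ∥ ED]
   → D = (-2, -6)
3. B_x = -1  [BC · DA = 12 ∩ 2·signedArea(BCA) = -70]
4. B_y = -12  [BC · DA = 12 ∩ 2·signedArea(BCA) = -70]
   → B = (-1, -12)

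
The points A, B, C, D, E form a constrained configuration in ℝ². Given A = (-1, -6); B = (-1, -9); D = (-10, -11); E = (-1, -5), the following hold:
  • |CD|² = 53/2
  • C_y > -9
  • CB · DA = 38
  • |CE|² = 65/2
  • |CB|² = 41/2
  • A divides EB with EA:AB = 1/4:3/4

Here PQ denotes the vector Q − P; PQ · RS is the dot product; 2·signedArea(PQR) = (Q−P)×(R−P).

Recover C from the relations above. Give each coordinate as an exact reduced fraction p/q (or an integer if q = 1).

1. C_x = -11/2  [line -9·x + -5·y + -92 = 0 ∩ |CB|² = 41/2]
2. C_y = -17/2  [line -9·x + -5·y + -92 = 0 ∩ |CB|² = 41/2]
   → C = (-11/2, -17/2)

C = (-11/2, -17/2)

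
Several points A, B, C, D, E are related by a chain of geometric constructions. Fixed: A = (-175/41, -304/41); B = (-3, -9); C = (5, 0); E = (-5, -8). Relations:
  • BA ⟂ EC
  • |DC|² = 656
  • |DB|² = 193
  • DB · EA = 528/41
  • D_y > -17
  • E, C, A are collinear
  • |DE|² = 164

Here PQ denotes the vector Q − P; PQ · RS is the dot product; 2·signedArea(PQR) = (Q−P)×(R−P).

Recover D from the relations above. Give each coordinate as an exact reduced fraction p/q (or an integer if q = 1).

D = (-15, -16)

1. D_x = -15  [line -30/41·x + -24/41·y + -834/41 = 0 ∩ |DE|² = 164]
2. D_y = -16  [line -30/41·x + -24/41·y + -834/41 = 0 ∩ |DE|² = 164]
   → D = (-15, -16)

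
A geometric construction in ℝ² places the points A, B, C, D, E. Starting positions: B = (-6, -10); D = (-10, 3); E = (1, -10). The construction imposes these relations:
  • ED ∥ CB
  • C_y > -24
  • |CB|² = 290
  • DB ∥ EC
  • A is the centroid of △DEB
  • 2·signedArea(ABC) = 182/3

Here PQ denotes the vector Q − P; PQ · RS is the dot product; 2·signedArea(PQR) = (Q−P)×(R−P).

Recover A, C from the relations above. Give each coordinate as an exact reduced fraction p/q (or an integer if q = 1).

1. A_x = -5  [A is the centroid of △DEB]
2. A_y = -17/3  [A is the centroid of △DEB]
   → A = (-5, -17/3)
3. C_x = 5  [ED ∥ CB ∩ DB ∥ EC]
4. C_y = -23  [ED ∥ CB ∩ DB ∥ EC]
   → C = (5, -23)

A = (-5, -17/3)
C = (5, -23)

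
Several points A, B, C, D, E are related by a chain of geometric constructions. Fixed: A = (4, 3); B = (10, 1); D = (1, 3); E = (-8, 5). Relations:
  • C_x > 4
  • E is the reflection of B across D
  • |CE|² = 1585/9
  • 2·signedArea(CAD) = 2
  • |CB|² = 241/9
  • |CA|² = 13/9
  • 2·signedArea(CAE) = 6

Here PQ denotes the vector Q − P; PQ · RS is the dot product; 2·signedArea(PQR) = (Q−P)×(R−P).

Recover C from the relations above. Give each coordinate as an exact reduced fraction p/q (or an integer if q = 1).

C = (5, 7/3)

1. C_x = 5  [2·signedArea(CAE) = 6 ∩ 2·signedArea(CAD) = 2]
2. C_y = 7/3  [2·signedArea(CAE) = 6 ∩ 2·signedArea(CAD) = 2]
   → C = (5, 7/3)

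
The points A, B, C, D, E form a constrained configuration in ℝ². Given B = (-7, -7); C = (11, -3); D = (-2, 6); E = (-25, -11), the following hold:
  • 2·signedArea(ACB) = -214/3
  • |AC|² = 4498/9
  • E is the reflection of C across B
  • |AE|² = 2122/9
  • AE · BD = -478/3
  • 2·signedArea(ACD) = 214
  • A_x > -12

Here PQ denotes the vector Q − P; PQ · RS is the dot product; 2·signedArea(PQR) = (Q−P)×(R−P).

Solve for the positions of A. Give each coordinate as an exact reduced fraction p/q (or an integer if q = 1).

A = (-34/3, -4)

1. A_x = -34/3  [2·signedArea(ACB) = -214/3 ∩ AE · BD = -478/3]
2. A_y = -4  [2·signedArea(ACB) = -214/3 ∩ AE · BD = -478/3]
   → A = (-34/3, -4)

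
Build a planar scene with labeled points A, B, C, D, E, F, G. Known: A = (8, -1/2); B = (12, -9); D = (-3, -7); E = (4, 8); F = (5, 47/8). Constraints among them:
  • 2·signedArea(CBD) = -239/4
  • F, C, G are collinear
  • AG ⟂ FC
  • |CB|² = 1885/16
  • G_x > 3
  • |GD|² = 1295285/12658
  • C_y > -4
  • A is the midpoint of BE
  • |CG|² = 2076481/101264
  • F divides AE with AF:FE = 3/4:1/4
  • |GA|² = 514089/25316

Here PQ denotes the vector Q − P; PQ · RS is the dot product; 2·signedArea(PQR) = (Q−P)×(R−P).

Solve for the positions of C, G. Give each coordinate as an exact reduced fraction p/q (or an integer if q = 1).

C = (5/2, -15/4)
G = (46055/12658, 8011/12658)

1. C_x = 5/2  [line -2·x + -15·y + -205/4 = 0 ∩ |CB|² = 1885/16]
2. C_y = -15/4  [line -2·x + -15·y + -205/4 = 0 ∩ |CB|² = 1885/16]
   → C = (5/2, -15/4)
3. G_x = 46055/12658  [F, C, G are collinear ∩ AG ⟂ FC]
4. G_y = 8011/12658  [F, C, G are collinear ∩ AG ⟂ FC]
   → G = (46055/12658, 8011/12658)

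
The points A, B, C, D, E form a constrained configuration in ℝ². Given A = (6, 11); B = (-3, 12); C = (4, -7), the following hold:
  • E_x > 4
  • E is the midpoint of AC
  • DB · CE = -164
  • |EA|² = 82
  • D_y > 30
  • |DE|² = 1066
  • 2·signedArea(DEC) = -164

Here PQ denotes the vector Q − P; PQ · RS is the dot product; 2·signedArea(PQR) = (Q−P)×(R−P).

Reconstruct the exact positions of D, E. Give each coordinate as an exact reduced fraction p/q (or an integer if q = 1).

D = (-10, 31)
E = (5, 2)

1. E_x = 5  [E is the midpoint of AC]
2. E_y = 2  [E is the midpoint of AC]
   → E = (5, 2)
3. D_x = -10  [DB · CE = -164 ∩ 2·signedArea(DEC) = -164]
4. D_y = 31  [DB · CE = -164 ∩ 2·signedArea(DEC) = -164]
   → D = (-10, 31)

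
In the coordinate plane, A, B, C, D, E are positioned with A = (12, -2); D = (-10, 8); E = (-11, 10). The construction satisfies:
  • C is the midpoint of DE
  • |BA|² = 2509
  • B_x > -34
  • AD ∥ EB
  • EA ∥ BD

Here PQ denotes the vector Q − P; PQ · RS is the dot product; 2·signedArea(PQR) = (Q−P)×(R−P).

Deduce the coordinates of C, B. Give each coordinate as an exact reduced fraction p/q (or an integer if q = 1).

1. C_x = -21/2  [C is the midpoint of DE]
2. C_y = 9  [C is the midpoint of DE]
   → C = (-21/2, 9)
3. B_x = -33  [EA ∥ BD ∩ AD ∥ EB]
4. B_y = 20  [EA ∥ BD ∩ AD ∥ EB]
   → B = (-33, 20)

B = (-33, 20)
C = (-21/2, 9)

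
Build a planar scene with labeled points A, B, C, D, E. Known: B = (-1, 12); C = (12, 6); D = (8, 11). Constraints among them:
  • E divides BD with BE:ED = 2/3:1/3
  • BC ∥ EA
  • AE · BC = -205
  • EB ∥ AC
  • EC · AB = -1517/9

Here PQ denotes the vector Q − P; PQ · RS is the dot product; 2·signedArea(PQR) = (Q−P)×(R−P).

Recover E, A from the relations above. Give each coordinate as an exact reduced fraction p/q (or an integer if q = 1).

1. E_x = 5  [E divides BD with BE:ED = 2/3:1/3]
2. E_y = 34/3  [E divides BD with BE:ED = 2/3:1/3]
   → E = (5, 34/3)
3. A_x = 18  [EB ∥ AC ∩ BC ∥ EA]
4. A_y = 16/3  [EB ∥ AC ∩ BC ∥ EA]
   → A = (18, 16/3)

A = (18, 16/3)
E = (5, 34/3)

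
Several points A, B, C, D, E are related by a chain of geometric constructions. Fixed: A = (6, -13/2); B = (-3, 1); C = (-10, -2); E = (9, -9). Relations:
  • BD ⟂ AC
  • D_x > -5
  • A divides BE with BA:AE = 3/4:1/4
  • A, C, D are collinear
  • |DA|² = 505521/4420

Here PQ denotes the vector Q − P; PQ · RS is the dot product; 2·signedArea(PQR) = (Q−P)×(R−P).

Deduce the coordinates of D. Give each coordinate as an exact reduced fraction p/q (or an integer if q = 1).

D = (-4746/1105, -3983/1105)

1. D_x = -4746/1105  [A, C, D are collinear ∩ BD ⟂ AC]
2. D_y = -3983/1105  [A, C, D are collinear ∩ BD ⟂ AC]
   → D = (-4746/1105, -3983/1105)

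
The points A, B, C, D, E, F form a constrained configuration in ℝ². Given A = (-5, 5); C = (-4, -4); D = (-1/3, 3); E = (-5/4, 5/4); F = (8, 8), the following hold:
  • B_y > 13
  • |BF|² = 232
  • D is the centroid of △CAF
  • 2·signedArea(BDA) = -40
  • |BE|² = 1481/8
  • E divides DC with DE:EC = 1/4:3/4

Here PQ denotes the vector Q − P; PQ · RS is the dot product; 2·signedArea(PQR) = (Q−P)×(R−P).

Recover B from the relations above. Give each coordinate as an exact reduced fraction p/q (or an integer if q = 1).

1. B_x = -6  [line -2·x + -14/3·y + 160/3 = 0 ∩ |BE|² = 1481/8]
2. B_y = 14  [line -2·x + -14/3·y + 160/3 = 0 ∩ |BE|² = 1481/8]
   → B = (-6, 14)

B = (-6, 14)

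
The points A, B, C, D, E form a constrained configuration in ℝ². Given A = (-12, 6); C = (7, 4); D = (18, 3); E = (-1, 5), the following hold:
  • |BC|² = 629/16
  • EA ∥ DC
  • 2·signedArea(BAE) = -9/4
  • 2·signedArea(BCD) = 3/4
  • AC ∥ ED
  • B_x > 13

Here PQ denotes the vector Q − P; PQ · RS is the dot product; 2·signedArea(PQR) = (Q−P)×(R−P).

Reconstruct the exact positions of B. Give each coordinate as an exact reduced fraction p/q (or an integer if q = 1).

B = (53/4, 7/2)

1. B_x = 53/4  [line 1·x + 11·y + -207/4 = 0 ∩ |BC|² = 629/16]
2. B_y = 7/2  [line 1·x + 11·y + -207/4 = 0 ∩ |BC|² = 629/16]
   → B = (53/4, 7/2)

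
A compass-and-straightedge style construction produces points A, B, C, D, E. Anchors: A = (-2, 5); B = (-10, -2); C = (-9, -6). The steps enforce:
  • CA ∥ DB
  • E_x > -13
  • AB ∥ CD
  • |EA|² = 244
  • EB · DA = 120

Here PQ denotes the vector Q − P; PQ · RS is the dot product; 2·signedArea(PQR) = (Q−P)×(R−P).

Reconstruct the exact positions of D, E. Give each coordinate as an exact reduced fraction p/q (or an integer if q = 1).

1. D_x = -17  [CA ∥ DB ∩ AB ∥ CD]
2. D_y = -13  [CA ∥ DB ∩ AB ∥ CD]
   → D = (-17, -13)
3. E_x = -12  [line -15·x + -18·y + -306 = 0 ∩ |EA|² = 244]
4. E_y = -7  [line -15·x + -18·y + -306 = 0 ∩ |EA|² = 244]
   → E = (-12, -7)

D = (-17, -13)
E = (-12, -7)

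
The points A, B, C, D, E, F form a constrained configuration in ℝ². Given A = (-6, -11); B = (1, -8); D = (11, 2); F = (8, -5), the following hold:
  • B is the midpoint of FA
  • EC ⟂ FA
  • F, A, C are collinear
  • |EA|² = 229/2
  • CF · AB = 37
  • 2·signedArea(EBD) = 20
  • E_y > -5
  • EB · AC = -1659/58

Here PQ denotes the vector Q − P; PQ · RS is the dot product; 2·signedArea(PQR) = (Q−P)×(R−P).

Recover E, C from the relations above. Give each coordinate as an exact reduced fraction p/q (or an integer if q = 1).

1. E_x = 5/2  [line -10·x + 10·y + 70 = 0 ∩ |EA|² = 229/2]
2. E_y = -9/2  [line -10·x + 10·y + 70 = 0 ∩ |EA|² = 229/2]
   → E = (5/2, -9/2)
3. C_x = 205/58  [F, A, C are collinear ∩ EC ⟂ FA]
4. C_y = -401/58  [F, A, C are collinear ∩ EC ⟂ FA]
   → C = (205/58, -401/58)

C = (205/58, -401/58)
E = (5/2, -9/2)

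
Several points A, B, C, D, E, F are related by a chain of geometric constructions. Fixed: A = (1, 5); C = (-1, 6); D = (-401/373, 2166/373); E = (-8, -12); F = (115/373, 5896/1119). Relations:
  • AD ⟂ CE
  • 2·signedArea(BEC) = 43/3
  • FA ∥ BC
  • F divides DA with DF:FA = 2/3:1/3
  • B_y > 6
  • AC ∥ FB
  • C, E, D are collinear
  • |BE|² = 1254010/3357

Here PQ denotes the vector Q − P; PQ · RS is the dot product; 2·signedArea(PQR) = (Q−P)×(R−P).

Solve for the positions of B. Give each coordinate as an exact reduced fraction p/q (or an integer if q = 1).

B = (-631/373, 7015/1119)

1. B_x = -631/373  [FA ∥ BC ∩ AC ∥ FB]
2. B_y = 7015/1119  [FA ∥ BC ∩ AC ∥ FB]
   → B = (-631/373, 7015/1119)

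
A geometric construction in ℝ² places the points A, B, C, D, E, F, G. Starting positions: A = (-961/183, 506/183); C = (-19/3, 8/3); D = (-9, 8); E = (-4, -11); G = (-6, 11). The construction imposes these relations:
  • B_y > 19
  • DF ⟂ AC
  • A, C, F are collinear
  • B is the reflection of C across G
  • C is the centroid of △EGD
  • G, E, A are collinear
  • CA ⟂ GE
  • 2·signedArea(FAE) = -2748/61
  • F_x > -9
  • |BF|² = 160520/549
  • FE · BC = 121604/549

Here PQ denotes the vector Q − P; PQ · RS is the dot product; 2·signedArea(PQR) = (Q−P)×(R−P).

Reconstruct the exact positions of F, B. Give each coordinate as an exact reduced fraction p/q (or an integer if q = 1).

1. F_x = -1555/183  [A, C, F are collinear ∩ DF ⟂ AC]
2. F_y = 452/183  [A, C, F are collinear ∩ DF ⟂ AC]
   → F = (-1555/183, 452/183)
3. B_x = -17/3  [B is the reflection of C across G]
4. B_y = 58/3  [B is the reflection of C across G]
   → B = (-17/3, 58/3)

B = (-17/3, 58/3)
F = (-1555/183, 452/183)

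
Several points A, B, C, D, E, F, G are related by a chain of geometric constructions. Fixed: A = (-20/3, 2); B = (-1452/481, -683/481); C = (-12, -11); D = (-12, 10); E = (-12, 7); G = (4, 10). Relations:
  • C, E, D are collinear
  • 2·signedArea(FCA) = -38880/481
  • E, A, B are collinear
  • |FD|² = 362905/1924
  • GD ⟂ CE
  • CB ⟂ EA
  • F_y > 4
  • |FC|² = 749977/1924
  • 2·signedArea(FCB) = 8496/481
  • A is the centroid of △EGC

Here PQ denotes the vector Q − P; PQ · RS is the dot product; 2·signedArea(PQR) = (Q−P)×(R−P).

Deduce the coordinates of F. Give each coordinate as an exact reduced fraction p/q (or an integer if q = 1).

F = (236/481, 4127/962)

1. F_x = 236/481  [2·signedArea(FCA) = -38880/481 ∩ 2·signedArea(FCB) = 8496/481]
2. F_y = 4127/962  [2·signedArea(FCA) = -38880/481 ∩ 2·signedArea(FCB) = 8496/481]
   → F = (236/481, 4127/962)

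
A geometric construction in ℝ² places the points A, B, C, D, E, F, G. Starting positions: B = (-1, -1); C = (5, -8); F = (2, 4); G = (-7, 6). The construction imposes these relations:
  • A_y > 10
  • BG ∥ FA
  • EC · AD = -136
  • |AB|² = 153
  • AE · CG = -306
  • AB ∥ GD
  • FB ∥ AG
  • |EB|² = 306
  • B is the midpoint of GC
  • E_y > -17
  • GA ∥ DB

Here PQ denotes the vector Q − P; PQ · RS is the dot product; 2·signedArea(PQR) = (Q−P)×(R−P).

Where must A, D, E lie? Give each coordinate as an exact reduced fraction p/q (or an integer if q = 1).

1. A_x = -4  [FB ∥ AG ∩ BG ∥ FA]
2. A_y = 11  [FB ∥ AG ∩ BG ∥ FA]
   → A = (-4, 11)
3. D_x = -4  [GA ∥ DB ∩ AB ∥ GD]
4. D_y = -6  [GA ∥ DB ∩ AB ∥ GD]
   → D = (-4, -6)
5. E_x = -10  [EC · AD = -136 ∩ AE · CG = -306]
6. E_y = -16  [EC · AD = -136 ∩ AE · CG = -306]
   → E = (-10, -16)

A = (-4, 11)
D = (-4, -6)
E = (-10, -16)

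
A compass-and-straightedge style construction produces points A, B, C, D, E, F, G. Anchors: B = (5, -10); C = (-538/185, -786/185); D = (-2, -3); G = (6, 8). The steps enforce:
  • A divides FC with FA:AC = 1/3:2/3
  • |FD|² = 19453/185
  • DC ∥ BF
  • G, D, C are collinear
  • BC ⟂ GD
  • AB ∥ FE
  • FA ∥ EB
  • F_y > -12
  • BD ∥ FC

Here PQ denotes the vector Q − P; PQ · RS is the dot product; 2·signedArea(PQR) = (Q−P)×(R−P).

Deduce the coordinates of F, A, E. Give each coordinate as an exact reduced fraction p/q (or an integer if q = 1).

A = (976/555, -4948/555)
E = (22/3, -37/3)
F = (757/185, -2081/185)

1. F_x = 757/185  [BD ∥ FC ∩ DC ∥ BF]
2. F_y = -2081/185  [BD ∥ FC ∩ DC ∥ BF]
   → F = (757/185, -2081/185)
3. A_x = 976/555  [A divides FC with FA:AC = 1/3:2/3]
4. A_y = -4948/555  [A divides FC with FA:AC = 1/3:2/3]
   → A = (976/555, -4948/555)
5. E_x = 22/3  [FA ∥ EB ∩ AB ∥ FE]
6. E_y = -37/3  [FA ∥ EB ∩ AB ∥ FE]
   → E = (22/3, -37/3)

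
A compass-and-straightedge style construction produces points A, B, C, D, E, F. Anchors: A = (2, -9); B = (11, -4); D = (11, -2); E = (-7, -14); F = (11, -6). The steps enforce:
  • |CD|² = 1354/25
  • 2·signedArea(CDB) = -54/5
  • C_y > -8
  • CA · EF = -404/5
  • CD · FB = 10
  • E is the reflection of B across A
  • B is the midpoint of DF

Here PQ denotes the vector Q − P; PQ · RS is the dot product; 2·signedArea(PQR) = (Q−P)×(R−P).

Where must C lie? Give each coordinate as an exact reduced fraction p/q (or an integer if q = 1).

C = (28/5, -7)

1. C_x = 28/5  [CA · EF = -404/5 ∩ 2·signedArea(CDB) = -54/5]
2. C_y = -7  [CA · EF = -404/5 ∩ 2·signedArea(CDB) = -54/5]
   → C = (28/5, -7)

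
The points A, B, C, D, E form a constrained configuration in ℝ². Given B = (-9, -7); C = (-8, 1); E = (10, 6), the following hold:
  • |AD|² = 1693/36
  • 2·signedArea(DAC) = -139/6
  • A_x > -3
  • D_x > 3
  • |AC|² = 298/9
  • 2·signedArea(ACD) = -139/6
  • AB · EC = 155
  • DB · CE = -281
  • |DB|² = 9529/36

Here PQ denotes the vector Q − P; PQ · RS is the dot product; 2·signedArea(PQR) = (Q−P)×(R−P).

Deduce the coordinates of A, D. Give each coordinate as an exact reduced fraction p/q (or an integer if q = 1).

1. A_x = -7/3  [line 18·x + 5·y + 42 = 0 ∩ |AC|² = 298/9]
2. A_y = 0  [line 18·x + 5·y + 42 = 0 ∩ |AC|² = 298/9]
   → A = (-7/3, 0)
3. D_x = 23/6  [2·signedArea(DAC) = -139/6 ∩ DB · CE = -281]
4. D_y = 3  [2·signedArea(DAC) = -139/6 ∩ DB · CE = -281]
   → D = (23/6, 3)

A = (-7/3, 0)
D = (23/6, 3)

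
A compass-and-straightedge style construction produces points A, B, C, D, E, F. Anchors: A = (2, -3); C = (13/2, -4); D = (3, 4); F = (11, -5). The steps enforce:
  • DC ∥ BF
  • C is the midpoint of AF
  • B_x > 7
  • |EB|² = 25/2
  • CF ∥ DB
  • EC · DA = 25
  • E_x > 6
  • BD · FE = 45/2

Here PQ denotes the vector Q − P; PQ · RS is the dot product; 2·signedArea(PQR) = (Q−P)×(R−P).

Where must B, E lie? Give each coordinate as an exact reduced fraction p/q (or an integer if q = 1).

1. B_x = 15/2  [DC ∥ BF ∩ CF ∥ DB]
2. B_y = 3  [DC ∥ BF ∩ CF ∥ DB]
   → B = (15/2, 3)
3. E_x = 7  [EC · DA = 25 ∩ BD · FE = 45/2]
4. E_y = -1/2  [EC · DA = 25 ∩ BD · FE = 45/2]
   → E = (7, -1/2)

B = (15/2, 3)
E = (7, -1/2)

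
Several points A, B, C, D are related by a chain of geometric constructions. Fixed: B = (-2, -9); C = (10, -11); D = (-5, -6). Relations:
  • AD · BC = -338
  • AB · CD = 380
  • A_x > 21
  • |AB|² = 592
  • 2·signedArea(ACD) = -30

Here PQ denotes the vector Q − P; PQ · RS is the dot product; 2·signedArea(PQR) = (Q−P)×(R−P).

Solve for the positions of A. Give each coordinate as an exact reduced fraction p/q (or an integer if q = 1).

A = (22, -13)

1. A_x = 22  [AB · CD = 380 ∩ AD · BC = -338]
2. A_y = -13  [AB · CD = 380 ∩ AD · BC = -338]
   → A = (22, -13)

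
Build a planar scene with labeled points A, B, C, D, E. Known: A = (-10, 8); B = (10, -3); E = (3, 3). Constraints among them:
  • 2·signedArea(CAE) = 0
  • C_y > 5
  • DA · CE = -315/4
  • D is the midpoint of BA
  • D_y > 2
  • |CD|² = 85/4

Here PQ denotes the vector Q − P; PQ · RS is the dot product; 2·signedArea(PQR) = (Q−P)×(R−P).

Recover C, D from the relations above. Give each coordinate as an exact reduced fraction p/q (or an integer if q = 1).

C = (-7/2, 11/2)
D = (0, 5/2)

1. D_x = 0  [D is the midpoint of BA]
2. D_y = 5/2  [D is the midpoint of BA]
   → D = (0, 5/2)
3. C_x = -7/2  [2·signedArea(CAE) = 0 ∩ DA · CE = -315/4]
4. C_y = 11/2  [2·signedArea(CAE) = 0 ∩ DA · CE = -315/4]
   → C = (-7/2, 11/2)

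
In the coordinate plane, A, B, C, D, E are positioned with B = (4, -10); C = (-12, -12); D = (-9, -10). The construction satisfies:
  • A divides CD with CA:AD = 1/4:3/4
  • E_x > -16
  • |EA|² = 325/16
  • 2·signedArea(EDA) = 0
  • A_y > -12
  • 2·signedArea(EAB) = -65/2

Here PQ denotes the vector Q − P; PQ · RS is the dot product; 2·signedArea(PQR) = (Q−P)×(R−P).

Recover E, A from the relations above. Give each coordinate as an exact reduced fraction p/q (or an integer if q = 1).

1. A_x = -45/4  [A divides CD with CA:AD = 1/4:3/4]
2. A_y = -23/2  [A divides CD with CA:AD = 1/4:3/4]
   → A = (-45/4, -23/2)
3. E_x = -15  [2·signedArea(EDA) = 0 ∩ 2·signedArea(EAB) = -65/2]
4. E_y = -14  [2·signedArea(EDA) = 0 ∩ 2·signedArea(EAB) = -65/2]
   → E = (-15, -14)

A = (-45/4, -23/2)
E = (-15, -14)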